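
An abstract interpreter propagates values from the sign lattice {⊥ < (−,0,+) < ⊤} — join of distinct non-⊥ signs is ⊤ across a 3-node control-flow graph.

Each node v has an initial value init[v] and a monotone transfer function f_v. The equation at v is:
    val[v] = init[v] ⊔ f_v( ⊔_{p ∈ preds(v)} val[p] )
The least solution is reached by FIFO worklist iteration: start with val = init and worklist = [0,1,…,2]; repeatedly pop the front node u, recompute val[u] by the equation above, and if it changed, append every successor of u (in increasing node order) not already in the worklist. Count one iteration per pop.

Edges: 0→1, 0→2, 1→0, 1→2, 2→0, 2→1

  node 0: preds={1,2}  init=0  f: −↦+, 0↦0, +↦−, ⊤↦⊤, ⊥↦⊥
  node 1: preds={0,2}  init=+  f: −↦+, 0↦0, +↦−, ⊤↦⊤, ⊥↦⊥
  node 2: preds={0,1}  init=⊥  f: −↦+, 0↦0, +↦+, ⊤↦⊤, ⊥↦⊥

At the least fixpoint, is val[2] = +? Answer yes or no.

Trace (5 dequeues):
  [1] u=0 | in + | out ⊤ | prev 0 | push {}
  [2] u=1 | in ⊤ | out ⊤ | prev + | push {0}
  [3] u=2 | in ⊤ | out ⊤ | prev ⊥ | push {1}
  [4] u=0 | in ⊤ | out ⊤ | ==
  [5] u=1 | in ⊤ | out ⊤ | ==

Converged values:
  [0] ⊤
  [1] ⊤
  [2] ⊤

no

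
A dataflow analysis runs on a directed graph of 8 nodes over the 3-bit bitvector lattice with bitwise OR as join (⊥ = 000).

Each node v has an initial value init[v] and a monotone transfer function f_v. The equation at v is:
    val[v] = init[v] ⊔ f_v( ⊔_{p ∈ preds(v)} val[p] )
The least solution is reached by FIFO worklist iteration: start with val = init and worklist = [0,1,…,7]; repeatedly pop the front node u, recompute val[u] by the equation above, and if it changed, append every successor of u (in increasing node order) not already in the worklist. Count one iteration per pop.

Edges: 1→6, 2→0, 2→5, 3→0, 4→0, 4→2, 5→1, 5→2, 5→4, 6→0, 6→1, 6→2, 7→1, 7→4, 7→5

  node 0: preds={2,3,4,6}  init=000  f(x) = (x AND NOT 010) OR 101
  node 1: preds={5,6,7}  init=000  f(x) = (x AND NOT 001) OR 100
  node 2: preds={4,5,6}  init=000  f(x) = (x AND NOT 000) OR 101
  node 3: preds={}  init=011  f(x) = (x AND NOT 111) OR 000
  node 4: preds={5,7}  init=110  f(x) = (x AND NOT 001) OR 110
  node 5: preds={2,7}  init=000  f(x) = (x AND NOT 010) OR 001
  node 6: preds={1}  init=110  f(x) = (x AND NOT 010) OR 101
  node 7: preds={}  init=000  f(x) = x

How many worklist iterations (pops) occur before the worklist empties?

12

Iteration log — 12 steps:
  step 1. node 0  ⊔preds=111  new=101  old=000  +wl: 
  step 2. node 1  ⊔preds=110  new=110  old=000  +wl: 
  step 3. node 2  ⊔preds=110  new=111  old=000  +wl: 0
  step 4. node 3  ⊔preds=000  new=011  stable
  step 5. node 4  ⊔preds=000  new=110  stable
  step 6. node 5  ⊔preds=111  new=101  old=000  +wl: 1,2,4
  step 7. node 6  ⊔preds=110  new=111  old=110  +wl: 
  step 8. node 7  ⊔preds=000  new=000  stable
  step 9. node 0  ⊔preds=111  new=101  stable
  step 10. node 1  ⊔preds=111  new=110  stable
  step 11. node 2  ⊔preds=111  new=111  stable
  step 12. node 4  ⊔preds=101  new=110  stable

Least fixpoint reached:
  node 0: 101
  node 1: 110
  node 2: 111
  node 3: 011
  node 4: 110
  node 5: 101
  node 6: 111
  node 7: 000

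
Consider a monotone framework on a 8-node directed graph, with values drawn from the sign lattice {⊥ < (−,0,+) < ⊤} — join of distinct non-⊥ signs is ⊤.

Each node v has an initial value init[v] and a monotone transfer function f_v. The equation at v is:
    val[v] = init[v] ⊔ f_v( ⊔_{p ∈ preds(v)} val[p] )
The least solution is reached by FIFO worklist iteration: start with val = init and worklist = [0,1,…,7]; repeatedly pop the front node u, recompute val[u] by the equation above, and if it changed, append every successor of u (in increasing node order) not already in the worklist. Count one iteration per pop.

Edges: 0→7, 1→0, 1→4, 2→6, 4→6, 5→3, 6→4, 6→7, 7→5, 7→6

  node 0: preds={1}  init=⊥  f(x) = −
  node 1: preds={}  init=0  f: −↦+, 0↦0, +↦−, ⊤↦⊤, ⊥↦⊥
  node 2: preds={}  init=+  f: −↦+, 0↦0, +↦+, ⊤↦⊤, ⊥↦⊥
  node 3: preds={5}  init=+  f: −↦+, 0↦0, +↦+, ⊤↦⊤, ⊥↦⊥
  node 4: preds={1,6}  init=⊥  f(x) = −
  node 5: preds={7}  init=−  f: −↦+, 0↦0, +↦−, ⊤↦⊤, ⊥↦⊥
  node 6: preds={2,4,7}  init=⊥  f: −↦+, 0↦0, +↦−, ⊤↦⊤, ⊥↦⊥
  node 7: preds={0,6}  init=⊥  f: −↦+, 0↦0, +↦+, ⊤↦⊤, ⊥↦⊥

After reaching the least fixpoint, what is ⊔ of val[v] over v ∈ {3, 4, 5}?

⊤

Iteration log — 12 steps:
  step 1. node 0  ⊔preds=0  new=−  old=⊥  +wl: 
  step 2. node 1  ⊔preds=⊥  new=0  stable
  step 3. node 2  ⊔preds=⊥  new=+  stable
  step 4. node 3  ⊔preds=−  new=+  stable
  step 5. node 4  ⊔preds=0  new=−  old=⊥  +wl: 
  step 6. node 5  ⊔preds=⊥  new=−  stable
  step 7. node 6  ⊔preds=⊤  new=⊤  old=⊥  +wl: 4
  step 8. node 7  ⊔preds=⊤  new=⊤  old=⊥  +wl: 5,6
  step 9. node 4  ⊔preds=⊤  new=−  stable
  step 10. node 5  ⊔preds=⊤  new=⊤  old=−  +wl: 3
  step 11. node 6  ⊔preds=⊤  new=⊤  stable
  step 12. node 3  ⊔preds=⊤  new=⊤  old=+  +wl: 

Least fixpoint reached:
  node 0: −
  node 1: 0
  node 2: +
  node 3: ⊤
  node 4: −
  node 5: ⊤
  node 6: ⊤
  node 7: ⊤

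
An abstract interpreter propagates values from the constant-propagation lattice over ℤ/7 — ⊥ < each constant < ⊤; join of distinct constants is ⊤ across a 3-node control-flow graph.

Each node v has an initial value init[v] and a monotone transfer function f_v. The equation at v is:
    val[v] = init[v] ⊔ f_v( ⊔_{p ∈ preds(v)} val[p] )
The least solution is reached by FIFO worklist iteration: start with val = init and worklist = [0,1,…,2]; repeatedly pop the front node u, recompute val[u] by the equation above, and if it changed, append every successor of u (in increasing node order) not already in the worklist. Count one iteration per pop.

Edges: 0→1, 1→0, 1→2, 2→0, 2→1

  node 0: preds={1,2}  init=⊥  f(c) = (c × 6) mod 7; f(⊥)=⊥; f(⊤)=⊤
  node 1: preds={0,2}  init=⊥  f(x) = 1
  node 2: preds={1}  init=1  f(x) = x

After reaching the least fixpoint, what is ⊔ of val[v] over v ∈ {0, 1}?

⊤

Iteration log — 4 steps:
  step 1. node 0  ⊔preds=1  new=6  old=⊥  +wl: 
  step 2. node 1  ⊔preds=⊤  new=1  old=⊥  +wl: 0
  step 3. node 2  ⊔preds=1  new=1  stable
  step 4. node 0  ⊔preds=1  new=6  stable

Least fixpoint reached:
  node 0: 6
  node 1: 1
  node 2: 1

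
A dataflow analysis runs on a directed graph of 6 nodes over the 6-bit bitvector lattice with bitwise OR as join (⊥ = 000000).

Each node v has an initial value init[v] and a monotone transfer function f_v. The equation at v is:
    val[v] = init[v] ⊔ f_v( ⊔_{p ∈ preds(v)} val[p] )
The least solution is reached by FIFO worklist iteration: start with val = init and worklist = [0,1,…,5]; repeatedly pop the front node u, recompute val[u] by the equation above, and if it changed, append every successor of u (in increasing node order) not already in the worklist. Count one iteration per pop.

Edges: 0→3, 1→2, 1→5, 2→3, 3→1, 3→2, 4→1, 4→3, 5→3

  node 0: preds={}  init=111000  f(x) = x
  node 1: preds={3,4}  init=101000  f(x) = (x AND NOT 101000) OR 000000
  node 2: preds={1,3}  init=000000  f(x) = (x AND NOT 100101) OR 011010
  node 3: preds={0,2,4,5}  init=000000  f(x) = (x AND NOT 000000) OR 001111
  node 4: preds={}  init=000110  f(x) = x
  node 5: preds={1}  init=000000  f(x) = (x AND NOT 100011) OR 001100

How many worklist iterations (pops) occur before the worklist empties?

11

Trace (11 dequeues):
  [1] u=0 | in 000000 | out 111000 | ==
  [2] u=1 | in 000110 | out 101110 | prev 101000 | push {}
  [3] u=2 | in 101110 | out 011010 | prev 000000 | push {}
  [4] u=3 | in 111110 | out 111111 | prev 000000 | push {1,2}
  [5] u=4 | in 000000 | out 000110 | ==
  [6] u=5 | in 101110 | out 001100 | prev 000000 | push {3}
  [7] u=1 | in 111111 | out 111111 | prev 101110 | push {5}
  [8] u=2 | in 111111 | out 011010 | ==
  [9] u=3 | in 111110 | out 111111 | ==
  [10] u=5 | in 111111 | out 011100 | prev 001100 | push {3}
  [11] u=3 | in 111110 | out 111111 | ==

Converged values:
  [0] 111000
  [1] 111111
  [2] 011010
  [3] 111111
  [4] 000110
  [5] 011100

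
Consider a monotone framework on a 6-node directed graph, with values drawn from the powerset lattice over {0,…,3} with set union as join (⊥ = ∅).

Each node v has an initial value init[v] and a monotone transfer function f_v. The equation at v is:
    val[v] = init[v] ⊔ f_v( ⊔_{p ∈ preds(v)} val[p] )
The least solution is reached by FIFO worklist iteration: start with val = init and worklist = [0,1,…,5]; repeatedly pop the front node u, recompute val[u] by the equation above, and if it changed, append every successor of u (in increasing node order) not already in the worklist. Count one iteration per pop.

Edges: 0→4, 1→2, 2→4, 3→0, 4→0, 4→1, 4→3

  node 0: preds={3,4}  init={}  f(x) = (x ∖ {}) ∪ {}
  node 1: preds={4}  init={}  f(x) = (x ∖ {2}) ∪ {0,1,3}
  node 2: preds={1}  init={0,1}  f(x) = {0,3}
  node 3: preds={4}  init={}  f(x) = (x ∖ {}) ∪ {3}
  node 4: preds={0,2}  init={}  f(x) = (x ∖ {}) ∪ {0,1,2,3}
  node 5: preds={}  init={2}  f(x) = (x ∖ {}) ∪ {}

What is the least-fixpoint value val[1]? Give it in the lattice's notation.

{0,1,3}

Iteration log — 11 steps:
  step 1. node 0  ⊔preds={}  new={}  stable
  step 2. node 1  ⊔preds={}  new={0,1,3}  old={}  +wl: 
  step 3. node 2  ⊔preds={0,1,3}  new={0,1,3}  old={0,1}  +wl: 
  step 4. node 3  ⊔preds={}  new={3}  old={}  +wl: 0
  step 5. node 4  ⊔preds={0,1,3}  new={0,1,2,3}  old={}  +wl: 1,3
  step 6. node 5  ⊔preds={}  new={2}  stable
  step 7. node 0  ⊔preds={0,1,2,3}  new={0,1,2,3}  old={}  +wl: 4
  step 8. node 1  ⊔preds={0,1,2,3}  new={0,1,3}  stable
  step 9. node 3  ⊔preds={0,1,2,3}  new={0,1,2,3}  old={3}  +wl: 0
  step 10. node 4  ⊔preds={0,1,2,3}  new={0,1,2,3}  stable
  step 11. node 0  ⊔preds={0,1,2,3}  new={0,1,2,3}  stable

Least fixpoint reached:
  node 0: {0,1,2,3}
  node 1: {0,1,3}
  node 2: {0,1,3}
  node 3: {0,1,2,3}
  node 4: {0,1,2,3}
  node 5: {2}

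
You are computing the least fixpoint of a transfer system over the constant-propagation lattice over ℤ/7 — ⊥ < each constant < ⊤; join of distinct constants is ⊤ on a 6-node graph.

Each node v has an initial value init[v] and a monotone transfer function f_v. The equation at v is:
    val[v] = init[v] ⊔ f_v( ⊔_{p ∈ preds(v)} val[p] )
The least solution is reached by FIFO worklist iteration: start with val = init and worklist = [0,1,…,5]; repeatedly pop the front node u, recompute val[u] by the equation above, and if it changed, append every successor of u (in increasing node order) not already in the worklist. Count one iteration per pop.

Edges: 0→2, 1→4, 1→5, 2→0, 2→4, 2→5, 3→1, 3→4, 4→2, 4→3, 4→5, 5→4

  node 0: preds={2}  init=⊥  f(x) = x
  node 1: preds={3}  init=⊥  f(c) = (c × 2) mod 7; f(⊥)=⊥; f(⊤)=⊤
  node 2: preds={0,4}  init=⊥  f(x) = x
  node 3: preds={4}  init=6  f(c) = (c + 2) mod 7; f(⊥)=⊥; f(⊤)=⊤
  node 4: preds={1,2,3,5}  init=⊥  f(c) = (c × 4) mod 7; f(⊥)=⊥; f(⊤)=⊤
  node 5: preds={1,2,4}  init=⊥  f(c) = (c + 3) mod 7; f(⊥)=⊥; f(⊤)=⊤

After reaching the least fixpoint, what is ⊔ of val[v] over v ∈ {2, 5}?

Trace (15 dequeues):
  [1] u=0 | in ⊥ | out ⊥ | ==
  [2] u=1 | in 6 | out 5 | prev ⊥ | push {}
  [3] u=2 | in ⊥ | out ⊥ | ==
  [4] u=3 | in ⊥ | out 6 | ==
  [5] u=4 | in ⊤ | out ⊤ | prev ⊥ | push {2,3}
  [6] u=5 | in ⊤ | out ⊤ | prev ⊥ | push {4}
  [7] u=2 | in ⊤ | out ⊤ | prev ⊥ | push {0,5}
  [8] u=3 | in ⊤ | out ⊤ | prev 6 | push {1}
  [9] u=4 | in ⊤ | out ⊤ | ==
  [10] u=0 | in ⊤ | out ⊤ | prev ⊥ | push {2}
  [11] u=5 | in ⊤ | out ⊤ | ==
  [12] u=1 | in ⊤ | out ⊤ | prev 5 | push {4,5}
  [13] u=2 | in ⊤ | out ⊤ | ==
  [14] u=4 | in ⊤ | out ⊤ | ==
  [15] u=5 | in ⊤ | out ⊤ | ==

Converged values:
  [0] ⊤
  [1] ⊤
  [2] ⊤
  [3] ⊤
  [4] ⊤
  [5] ⊤

⊤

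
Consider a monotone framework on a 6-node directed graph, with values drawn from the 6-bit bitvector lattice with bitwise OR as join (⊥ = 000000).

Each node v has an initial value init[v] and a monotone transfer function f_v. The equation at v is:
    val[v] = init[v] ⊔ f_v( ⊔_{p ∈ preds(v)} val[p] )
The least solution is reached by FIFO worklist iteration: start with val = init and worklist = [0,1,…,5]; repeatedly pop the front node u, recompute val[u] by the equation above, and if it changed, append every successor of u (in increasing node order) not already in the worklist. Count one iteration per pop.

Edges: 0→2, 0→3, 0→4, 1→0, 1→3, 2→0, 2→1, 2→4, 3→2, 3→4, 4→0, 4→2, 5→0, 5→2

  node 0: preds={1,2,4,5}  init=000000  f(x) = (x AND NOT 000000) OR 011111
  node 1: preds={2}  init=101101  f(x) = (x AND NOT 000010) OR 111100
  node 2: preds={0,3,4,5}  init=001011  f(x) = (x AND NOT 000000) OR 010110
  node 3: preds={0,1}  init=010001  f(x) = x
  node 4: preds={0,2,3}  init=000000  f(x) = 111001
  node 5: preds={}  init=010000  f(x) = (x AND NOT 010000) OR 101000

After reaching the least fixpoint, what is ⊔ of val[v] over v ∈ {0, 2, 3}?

111111

Trace (9 dequeues):
  [1] u=0 | in 111111 | out 111111 | prev 000000 | push {}
  [2] u=1 | in 001011 | out 111101 | prev 101101 | push {0}
  [3] u=2 | in 111111 | out 111111 | prev 001011 | push {1}
  [4] u=3 | in 111111 | out 111111 | prev 010001 | push {2}
  [5] u=4 | in 111111 | out 111001 | prev 000000 | push {}
  [6] u=5 | in 000000 | out 111000 | prev 010000 | push {}
  [7] u=0 | in 111111 | out 111111 | ==
  [8] u=1 | in 111111 | out 111101 | ==
  [9] u=2 | in 111111 | out 111111 | ==

Converged values:
  [0] 111111
  [1] 111101
  [2] 111111
  [3] 111111
  [4] 111001
  [5] 111000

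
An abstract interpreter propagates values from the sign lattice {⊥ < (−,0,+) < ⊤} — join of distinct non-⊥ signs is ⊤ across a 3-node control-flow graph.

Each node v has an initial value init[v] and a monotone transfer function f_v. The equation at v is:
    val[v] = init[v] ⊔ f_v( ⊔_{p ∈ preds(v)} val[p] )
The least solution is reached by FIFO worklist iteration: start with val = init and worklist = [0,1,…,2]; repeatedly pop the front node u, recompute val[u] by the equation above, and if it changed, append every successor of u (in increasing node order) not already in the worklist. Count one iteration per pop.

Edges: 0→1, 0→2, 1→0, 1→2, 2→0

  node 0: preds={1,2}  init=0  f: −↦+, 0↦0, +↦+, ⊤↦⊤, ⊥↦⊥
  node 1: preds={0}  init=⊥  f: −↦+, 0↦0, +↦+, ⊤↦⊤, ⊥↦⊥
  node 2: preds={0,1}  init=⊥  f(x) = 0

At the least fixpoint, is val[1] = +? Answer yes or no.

Worklist (4 pops):
  #1 pop 0: in=⊥ → 0 (no change)
  #2 pop 1: in=0 → 0 (was ⊥); enqueue [0]
  #3 pop 2: in=0 → 0 (was ⊥); enqueue []
  #4 pop 0: in=0 → 0 (no change)

Fixpoint:
  val[0] = 0
  val[1] = 0
  val[2] = 0

no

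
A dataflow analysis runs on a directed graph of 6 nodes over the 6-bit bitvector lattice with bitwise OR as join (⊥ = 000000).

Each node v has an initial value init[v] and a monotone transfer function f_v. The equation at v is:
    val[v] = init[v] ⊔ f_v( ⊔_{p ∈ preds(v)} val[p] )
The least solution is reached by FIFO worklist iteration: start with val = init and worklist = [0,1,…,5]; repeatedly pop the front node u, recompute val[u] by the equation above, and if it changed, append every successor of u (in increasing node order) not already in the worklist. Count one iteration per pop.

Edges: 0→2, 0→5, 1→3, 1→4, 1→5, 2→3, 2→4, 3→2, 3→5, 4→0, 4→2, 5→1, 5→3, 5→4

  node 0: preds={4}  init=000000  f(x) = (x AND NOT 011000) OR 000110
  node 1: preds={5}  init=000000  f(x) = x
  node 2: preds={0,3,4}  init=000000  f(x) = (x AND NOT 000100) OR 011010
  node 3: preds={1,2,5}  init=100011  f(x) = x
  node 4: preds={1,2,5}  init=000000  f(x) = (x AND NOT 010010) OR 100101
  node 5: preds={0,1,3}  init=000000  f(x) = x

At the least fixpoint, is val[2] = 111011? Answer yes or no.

yes

Worklist (13 pops):
  #1 pop 0: in=000000 → 000110 (was 000000); enqueue []
  #2 pop 1: in=000000 → 000000 (no change)
  #3 pop 2: in=100111 → 111011 (was 000000); enqueue []
  #4 pop 3: in=111011 → 111011 (was 100011); enqueue [2]
  #5 pop 4: in=111011 → 101101 (was 000000); enqueue [0]
  #6 pop 5: in=111111 → 111111 (was 000000); enqueue [1,3,4]
  #7 pop 2: in=111111 → 111011 (no change)
  #8 pop 0: in=101101 → 100111 (was 000110); enqueue [2,5]
  #9 pop 1: in=111111 → 111111 (was 000000); enqueue []
  #10 pop 3: in=111111 → 111111 (was 111011); enqueue []
  #11 pop 4: in=111111 → 101101 (no change)
  #12 pop 2: in=111111 → 111011 (no change)
  #13 pop 5: in=111111 → 111111 (no change)

Fixpoint:
  val[0] = 100111
  val[1] = 111111
  val[2] = 111011
  val[3] = 111111
  val[4] = 101101
  val[5] = 111111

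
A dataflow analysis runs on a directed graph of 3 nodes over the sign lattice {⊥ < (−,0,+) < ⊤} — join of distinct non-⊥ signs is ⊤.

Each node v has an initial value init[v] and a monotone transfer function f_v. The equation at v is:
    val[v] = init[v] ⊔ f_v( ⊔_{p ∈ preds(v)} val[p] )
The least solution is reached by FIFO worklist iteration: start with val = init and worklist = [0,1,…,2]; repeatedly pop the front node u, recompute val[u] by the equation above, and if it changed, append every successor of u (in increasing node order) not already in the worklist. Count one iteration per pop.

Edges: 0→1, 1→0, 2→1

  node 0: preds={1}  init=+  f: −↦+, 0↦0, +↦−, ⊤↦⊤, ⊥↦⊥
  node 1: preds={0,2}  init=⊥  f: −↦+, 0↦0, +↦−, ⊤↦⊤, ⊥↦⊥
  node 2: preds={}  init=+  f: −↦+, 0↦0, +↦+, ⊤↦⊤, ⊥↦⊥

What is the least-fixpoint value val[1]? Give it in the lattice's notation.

−

Iteration log — 4 steps:
  step 1. node 0  ⊔preds=⊥  new=+  stable
  step 2. node 1  ⊔preds=+  new=−  old=⊥  +wl: 0
  step 3. node 2  ⊔preds=⊥  new=+  stable
  step 4. node 0  ⊔preds=−  new=+  stable

Least fixpoint reached:
  node 0: +
  node 1: −
  node 2: +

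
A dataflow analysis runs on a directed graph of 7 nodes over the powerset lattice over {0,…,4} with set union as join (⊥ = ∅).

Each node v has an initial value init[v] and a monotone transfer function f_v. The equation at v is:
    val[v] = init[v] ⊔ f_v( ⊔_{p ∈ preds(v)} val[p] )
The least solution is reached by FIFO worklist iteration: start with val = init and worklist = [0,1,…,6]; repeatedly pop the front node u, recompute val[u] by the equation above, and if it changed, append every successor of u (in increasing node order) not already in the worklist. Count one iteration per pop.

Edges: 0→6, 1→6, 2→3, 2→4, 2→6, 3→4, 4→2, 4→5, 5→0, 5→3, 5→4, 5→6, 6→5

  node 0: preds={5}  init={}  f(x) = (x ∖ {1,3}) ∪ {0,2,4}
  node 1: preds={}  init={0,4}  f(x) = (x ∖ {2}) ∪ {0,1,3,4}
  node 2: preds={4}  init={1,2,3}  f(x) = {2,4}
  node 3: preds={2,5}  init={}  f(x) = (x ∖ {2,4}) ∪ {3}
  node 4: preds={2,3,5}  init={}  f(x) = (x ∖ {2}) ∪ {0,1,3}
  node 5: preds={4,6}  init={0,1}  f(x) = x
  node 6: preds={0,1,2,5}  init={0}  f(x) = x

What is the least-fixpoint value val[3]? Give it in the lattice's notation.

{0,1,3}

Iteration log — 16 steps:
  step 1. node 0  ⊔preds={0,1}  new={0,2,4}  old={}  +wl: 
  step 2. node 1  ⊔preds={}  new={0,1,3,4}  old={0,4}  +wl: 
  step 3. node 2  ⊔preds={}  new={1,2,3,4}  old={1,2,3}  +wl: 
  step 4. node 3  ⊔preds={0,1,2,3,4}  new={0,1,3}  old={}  +wl: 
  step 5. node 4  ⊔preds={0,1,2,3,4}  new={0,1,3,4}  old={}  +wl: 2
  step 6. node 5  ⊔preds={0,1,3,4}  new={0,1,3,4}  old={0,1}  +wl: 0,3,4
  step 7. node 6  ⊔preds={0,1,2,3,4}  new={0,1,2,3,4}  old={0}  +wl: 5
  step 8. node 2  ⊔preds={0,1,3,4}  new={1,2,3,4}  stable
  step 9. node 0  ⊔preds={0,1,3,4}  new={0,2,4}  stable
  step 10. node 3  ⊔preds={0,1,2,3,4}  new={0,1,3}  stable
  step 11. node 4  ⊔preds={0,1,2,3,4}  new={0,1,3,4}  stable
  step 12. node 5  ⊔preds={0,1,2,3,4}  new={0,1,2,3,4}  old={0,1,3,4}  +wl: 0,3,4,6
  step 13. node 0  ⊔preds={0,1,2,3,4}  new={0,2,4}  stable
  step 14. node 3  ⊔preds={0,1,2,3,4}  new={0,1,3}  stable
  step 15. node 4  ⊔preds={0,1,2,3,4}  new={0,1,3,4}  stable
  step 16. node 6  ⊔preds={0,1,2,3,4}  new={0,1,2,3,4}  stable

Least fixpoint reached:
  node 0: {0,2,4}
  node 1: {0,1,3,4}
  node 2: {1,2,3,4}
  node 3: {0,1,3}
  node 4: {0,1,3,4}
  node 5: {0,1,2,3,4}
  node 6: {0,1,2,3,4}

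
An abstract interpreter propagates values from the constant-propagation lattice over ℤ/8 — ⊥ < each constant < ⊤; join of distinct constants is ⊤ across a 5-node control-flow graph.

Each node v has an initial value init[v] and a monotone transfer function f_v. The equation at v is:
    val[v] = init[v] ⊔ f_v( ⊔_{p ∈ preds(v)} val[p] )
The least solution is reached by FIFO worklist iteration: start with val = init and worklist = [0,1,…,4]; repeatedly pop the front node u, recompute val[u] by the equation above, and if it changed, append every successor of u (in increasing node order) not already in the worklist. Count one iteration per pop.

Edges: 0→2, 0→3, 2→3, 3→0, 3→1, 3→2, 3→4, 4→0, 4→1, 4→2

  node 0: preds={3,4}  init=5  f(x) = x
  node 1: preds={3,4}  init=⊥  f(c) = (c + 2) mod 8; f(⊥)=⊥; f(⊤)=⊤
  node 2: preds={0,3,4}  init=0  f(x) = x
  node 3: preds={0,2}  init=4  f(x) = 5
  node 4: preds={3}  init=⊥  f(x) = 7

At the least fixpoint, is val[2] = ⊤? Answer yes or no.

yes

Iteration log — 8 steps:
  step 1. node 0  ⊔preds=4  new=⊤  old=5  +wl: 
  step 2. node 1  ⊔preds=4  new=6  old=⊥  +wl: 
  step 3. node 2  ⊔preds=⊤  new=⊤  old=0  +wl: 
  step 4. node 3  ⊔preds=⊤  new=⊤  old=4  +wl: 0,1,2
  step 5. node 4  ⊔preds=⊤  new=7  old=⊥  +wl: 
  step 6. node 0  ⊔preds=⊤  new=⊤  stable
  step 7. node 1  ⊔preds=⊤  new=⊤  old=6  +wl: 
  step 8. node 2  ⊔preds=⊤  new=⊤  stable

Least fixpoint reached:
  node 0: ⊤
  node 1: ⊤
  node 2: ⊤
  node 3: ⊤
  node 4: 7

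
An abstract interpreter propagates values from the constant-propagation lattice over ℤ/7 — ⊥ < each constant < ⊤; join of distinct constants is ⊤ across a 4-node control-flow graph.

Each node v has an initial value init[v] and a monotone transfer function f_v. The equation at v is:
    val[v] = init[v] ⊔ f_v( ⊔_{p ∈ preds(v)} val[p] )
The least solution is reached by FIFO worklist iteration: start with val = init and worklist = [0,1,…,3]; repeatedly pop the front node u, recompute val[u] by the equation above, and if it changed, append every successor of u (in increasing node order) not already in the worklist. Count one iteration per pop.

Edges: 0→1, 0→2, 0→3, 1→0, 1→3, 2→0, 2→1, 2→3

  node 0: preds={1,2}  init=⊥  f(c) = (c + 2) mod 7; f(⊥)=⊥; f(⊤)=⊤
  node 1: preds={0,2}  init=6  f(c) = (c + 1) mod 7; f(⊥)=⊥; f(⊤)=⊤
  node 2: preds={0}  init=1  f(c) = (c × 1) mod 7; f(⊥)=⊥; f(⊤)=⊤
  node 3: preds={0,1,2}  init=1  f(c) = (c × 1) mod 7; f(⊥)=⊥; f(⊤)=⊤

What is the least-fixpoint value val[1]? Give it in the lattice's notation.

⊤

Trace (6 dequeues):
  [1] u=0 | in ⊤ | out ⊤ | prev ⊥ | push {}
  [2] u=1 | in ⊤ | out ⊤ | prev 6 | push {0}
  [3] u=2 | in ⊤ | out ⊤ | prev 1 | push {1}
  [4] u=3 | in ⊤ | out ⊤ | prev 1 | push {}
  [5] u=0 | in ⊤ | out ⊤ | ==
  [6] u=1 | in ⊤ | out ⊤ | ==

Converged values:
  [0] ⊤
  [1] ⊤
  [2] ⊤
  [3] ⊤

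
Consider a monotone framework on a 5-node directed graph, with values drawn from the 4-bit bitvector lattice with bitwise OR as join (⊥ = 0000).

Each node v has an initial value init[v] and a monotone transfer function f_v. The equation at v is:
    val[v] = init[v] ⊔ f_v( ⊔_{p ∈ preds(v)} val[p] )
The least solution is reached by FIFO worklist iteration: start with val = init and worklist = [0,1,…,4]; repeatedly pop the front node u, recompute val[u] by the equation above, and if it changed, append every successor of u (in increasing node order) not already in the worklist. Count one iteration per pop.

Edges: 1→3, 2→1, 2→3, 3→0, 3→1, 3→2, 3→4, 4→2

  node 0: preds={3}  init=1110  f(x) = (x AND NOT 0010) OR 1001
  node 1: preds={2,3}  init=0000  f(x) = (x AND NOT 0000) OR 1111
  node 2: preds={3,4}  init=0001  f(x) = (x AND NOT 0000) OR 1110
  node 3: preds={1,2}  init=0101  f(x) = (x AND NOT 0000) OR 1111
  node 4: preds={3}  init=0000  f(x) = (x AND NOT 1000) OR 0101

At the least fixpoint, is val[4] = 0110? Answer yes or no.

no

Trace (8 dequeues):
  [1] u=0 | in 0101 | out 1111 | prev 1110 | push {}
  [2] u=1 | in 0101 | out 1111 | prev 0000 | push {}
  [3] u=2 | in 0101 | out 1111 | prev 0001 | push {1}
  [4] u=3 | in 1111 | out 1111 | prev 0101 | push {0,2}
  [5] u=4 | in 1111 | out 0111 | prev 0000 | push {}
  [6] u=1 | in 1111 | out 1111 | ==
  [7] u=0 | in 1111 | out 1111 | ==
  [8] u=2 | in 1111 | out 1111 | ==

Converged values:
  [0] 1111
  [1] 1111
  [2] 1111
  [3] 1111
  [4] 0111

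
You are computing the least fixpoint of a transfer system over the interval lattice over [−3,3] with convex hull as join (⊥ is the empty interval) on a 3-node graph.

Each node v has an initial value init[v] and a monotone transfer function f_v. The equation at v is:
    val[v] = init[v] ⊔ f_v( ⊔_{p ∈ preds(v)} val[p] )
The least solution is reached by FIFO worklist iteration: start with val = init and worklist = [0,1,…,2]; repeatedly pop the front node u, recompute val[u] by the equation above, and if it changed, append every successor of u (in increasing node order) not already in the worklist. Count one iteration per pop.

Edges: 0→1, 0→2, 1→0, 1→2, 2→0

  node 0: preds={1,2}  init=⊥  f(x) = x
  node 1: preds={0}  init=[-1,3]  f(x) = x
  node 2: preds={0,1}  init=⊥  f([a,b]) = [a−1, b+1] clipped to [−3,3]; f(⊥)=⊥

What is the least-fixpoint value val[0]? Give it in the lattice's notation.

[-3,3]

Iteration log — 10 steps:
  step 1. node 0  ⊔preds=[-1,3]  new=[-1,3]  old=⊥  +wl: 
  step 2. node 1  ⊔preds=[-1,3]  new=[-1,3]  stable
  step 3. node 2  ⊔preds=[-1,3]  new=[-2,3]  old=⊥  +wl: 0
  step 4. node 0  ⊔preds=[-2,3]  new=[-2,3]  old=[-1,3]  +wl: 1,2
  step 5. node 1  ⊔preds=[-2,3]  new=[-2,3]  old=[-1,3]  +wl: 0
  step 6. node 2  ⊔preds=[-2,3]  new=[-3,3]  old=[-2,3]  +wl: 
  step 7. node 0  ⊔preds=[-3,3]  new=[-3,3]  old=[-2,3]  +wl: 1,2
  step 8. node 1  ⊔preds=[-3,3]  new=[-3,3]  old=[-2,3]  +wl: 0
  step 9. node 2  ⊔preds=[-3,3]  new=[-3,3]  stable
  step 10. node 0  ⊔preds=[-3,3]  new=[-3,3]  stable

Least fixpoint reached:
  node 0: [-3,3]
  node 1: [-3,3]
  node 2: [-3,3]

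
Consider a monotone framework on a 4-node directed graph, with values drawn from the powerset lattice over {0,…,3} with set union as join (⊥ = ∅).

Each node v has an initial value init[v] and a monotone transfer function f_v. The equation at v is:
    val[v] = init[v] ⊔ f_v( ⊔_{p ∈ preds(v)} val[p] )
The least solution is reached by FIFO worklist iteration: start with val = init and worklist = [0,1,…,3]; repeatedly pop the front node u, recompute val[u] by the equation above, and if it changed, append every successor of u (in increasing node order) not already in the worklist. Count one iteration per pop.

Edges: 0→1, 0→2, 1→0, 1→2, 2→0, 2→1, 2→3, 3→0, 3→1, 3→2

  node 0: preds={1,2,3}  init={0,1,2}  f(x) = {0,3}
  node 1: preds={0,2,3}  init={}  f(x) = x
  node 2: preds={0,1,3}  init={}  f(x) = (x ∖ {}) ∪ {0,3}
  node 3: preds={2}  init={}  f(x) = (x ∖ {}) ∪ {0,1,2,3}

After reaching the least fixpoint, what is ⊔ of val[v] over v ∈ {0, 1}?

Trace (7 dequeues):
  [1] u=0 | in {} | out {0,1,2,3} | prev {0,1,2} | push {}
  [2] u=1 | in {0,1,2,3} | out {0,1,2,3} | prev {} | push {0}
  [3] u=2 | in {0,1,2,3} | out {0,1,2,3} | prev {} | push {1}
  [4] u=3 | in {0,1,2,3} | out {0,1,2,3} | prev {} | push {2}
  [5] u=0 | in {0,1,2,3} | out {0,1,2,3} | ==
  [6] u=1 | in {0,1,2,3} | out {0,1,2,3} | ==
  [7] u=2 | in {0,1,2,3} | out {0,1,2,3} | ==

Converged values:
  [0] {0,1,2,3}
  [1] {0,1,2,3}
  [2] {0,1,2,3}
  [3] {0,1,2,3}

{0,1,2,3}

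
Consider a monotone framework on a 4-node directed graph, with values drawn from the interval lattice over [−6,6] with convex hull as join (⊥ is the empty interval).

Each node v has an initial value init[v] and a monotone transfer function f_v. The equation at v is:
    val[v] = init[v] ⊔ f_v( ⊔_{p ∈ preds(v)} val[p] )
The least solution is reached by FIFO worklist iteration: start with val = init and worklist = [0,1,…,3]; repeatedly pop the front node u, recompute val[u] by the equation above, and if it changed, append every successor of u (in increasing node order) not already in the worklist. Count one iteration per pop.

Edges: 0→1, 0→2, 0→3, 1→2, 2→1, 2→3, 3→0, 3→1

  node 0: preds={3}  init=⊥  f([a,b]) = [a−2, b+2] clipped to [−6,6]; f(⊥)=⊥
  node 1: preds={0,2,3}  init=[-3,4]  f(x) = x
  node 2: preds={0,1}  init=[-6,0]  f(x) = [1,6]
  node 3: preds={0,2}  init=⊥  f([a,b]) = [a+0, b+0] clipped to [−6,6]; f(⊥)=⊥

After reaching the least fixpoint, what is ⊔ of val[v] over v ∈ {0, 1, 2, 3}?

Iteration log — 9 steps:
  step 1. node 0  ⊔preds=⊥  new=⊥  stable
  step 2. node 1  ⊔preds=[-6,0]  new=[-6,4]  old=[-3,4]  +wl: 
  step 3. node 2  ⊔preds=[-6,4]  new=[-6,6]  old=[-6,0]  +wl: 1
  step 4. node 3  ⊔preds=[-6,6]  new=[-6,6]  old=⊥  +wl: 0
  step 5. node 1  ⊔preds=[-6,6]  new=[-6,6]  old=[-6,4]  +wl: 2
  step 6. node 0  ⊔preds=[-6,6]  new=[-6,6]  old=⊥  +wl: 1,3
  step 7. node 2  ⊔preds=[-6,6]  new=[-6,6]  stable
  step 8. node 1  ⊔preds=[-6,6]  new=[-6,6]  stable
  step 9. node 3  ⊔preds=[-6,6]  new=[-6,6]  stable

Least fixpoint reached:
  node 0: [-6,6]
  node 1: [-6,6]
  node 2: [-6,6]
  node 3: [-6,6]

[-6,6]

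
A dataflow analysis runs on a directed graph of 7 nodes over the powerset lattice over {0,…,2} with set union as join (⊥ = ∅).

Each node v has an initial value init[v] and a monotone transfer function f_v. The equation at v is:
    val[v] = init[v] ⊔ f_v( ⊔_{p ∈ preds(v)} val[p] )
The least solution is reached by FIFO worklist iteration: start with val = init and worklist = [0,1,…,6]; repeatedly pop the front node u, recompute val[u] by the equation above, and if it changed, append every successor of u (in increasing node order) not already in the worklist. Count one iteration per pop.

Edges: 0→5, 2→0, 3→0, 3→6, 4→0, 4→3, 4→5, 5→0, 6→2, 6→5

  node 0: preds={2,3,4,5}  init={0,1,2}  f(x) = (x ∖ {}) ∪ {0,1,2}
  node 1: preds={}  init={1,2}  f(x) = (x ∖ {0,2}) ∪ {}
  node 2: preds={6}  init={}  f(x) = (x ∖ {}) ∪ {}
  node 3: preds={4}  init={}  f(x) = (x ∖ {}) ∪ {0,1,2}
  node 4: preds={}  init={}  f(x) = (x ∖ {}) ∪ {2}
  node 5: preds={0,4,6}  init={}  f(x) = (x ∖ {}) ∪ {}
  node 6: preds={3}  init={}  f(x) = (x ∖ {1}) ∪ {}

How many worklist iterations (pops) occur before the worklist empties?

Iteration log — 12 steps:
  step 1. node 0  ⊔preds={}  new={0,1,2}  stable
  step 2. node 1  ⊔preds={}  new={1,2}  stable
  step 3. node 2  ⊔preds={}  new={}  stable
  step 4. node 3  ⊔preds={}  new={0,1,2}  old={}  +wl: 0
  step 5. node 4  ⊔preds={}  new={2}  old={}  +wl: 3
  step 6. node 5  ⊔preds={0,1,2}  new={0,1,2}  old={}  +wl: 
  step 7. node 6  ⊔preds={0,1,2}  new={0,2}  old={}  +wl: 2,5
  step 8. node 0  ⊔preds={0,1,2}  new={0,1,2}  stable
  step 9. node 3  ⊔preds={2}  new={0,1,2}  stable
  step 10. node 2  ⊔preds={0,2}  new={0,2}  old={}  +wl: 0
  step 11. node 5  ⊔preds={0,1,2}  new={0,1,2}  stable
  step 12. node 0  ⊔preds={0,1,2}  new={0,1,2}  stable

Least fixpoint reached:
  node 0: {0,1,2}
  node 1: {1,2}
  node 2: {0,2}
  node 3: {0,1,2}
  node 4: {2}
  node 5: {0,1,2}
  node 6: {0,2}

12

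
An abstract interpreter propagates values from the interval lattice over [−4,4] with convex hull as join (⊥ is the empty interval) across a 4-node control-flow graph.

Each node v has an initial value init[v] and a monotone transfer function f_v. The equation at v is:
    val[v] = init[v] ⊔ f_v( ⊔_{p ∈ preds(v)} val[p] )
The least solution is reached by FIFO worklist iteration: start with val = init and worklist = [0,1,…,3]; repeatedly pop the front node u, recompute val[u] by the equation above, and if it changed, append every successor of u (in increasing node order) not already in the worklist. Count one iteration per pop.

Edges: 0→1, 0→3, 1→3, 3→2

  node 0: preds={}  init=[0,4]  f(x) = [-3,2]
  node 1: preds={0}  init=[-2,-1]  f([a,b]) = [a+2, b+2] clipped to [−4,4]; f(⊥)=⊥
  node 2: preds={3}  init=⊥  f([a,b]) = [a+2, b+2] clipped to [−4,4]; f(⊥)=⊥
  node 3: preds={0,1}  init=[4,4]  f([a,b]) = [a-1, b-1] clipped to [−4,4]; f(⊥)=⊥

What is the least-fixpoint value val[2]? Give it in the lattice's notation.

Trace (5 dequeues):
  [1] u=0 | in ⊥ | out [-3,4] | prev [0,4] | push {}
  [2] u=1 | in [-3,4] | out [-2,4] | prev [-2,-1] | push {}
  [3] u=2 | in [4,4] | out [4,4] | prev ⊥ | push {}
  [4] u=3 | in [-3,4] | out [-4,4] | prev [4,4] | push {2}
  [5] u=2 | in [-4,4] | out [-2,4] | prev [4,4] | push {}

Converged values:
  [0] [-3,4]
  [1] [-2,4]
  [2] [-2,4]
  [3] [-4,4]

[-2,4]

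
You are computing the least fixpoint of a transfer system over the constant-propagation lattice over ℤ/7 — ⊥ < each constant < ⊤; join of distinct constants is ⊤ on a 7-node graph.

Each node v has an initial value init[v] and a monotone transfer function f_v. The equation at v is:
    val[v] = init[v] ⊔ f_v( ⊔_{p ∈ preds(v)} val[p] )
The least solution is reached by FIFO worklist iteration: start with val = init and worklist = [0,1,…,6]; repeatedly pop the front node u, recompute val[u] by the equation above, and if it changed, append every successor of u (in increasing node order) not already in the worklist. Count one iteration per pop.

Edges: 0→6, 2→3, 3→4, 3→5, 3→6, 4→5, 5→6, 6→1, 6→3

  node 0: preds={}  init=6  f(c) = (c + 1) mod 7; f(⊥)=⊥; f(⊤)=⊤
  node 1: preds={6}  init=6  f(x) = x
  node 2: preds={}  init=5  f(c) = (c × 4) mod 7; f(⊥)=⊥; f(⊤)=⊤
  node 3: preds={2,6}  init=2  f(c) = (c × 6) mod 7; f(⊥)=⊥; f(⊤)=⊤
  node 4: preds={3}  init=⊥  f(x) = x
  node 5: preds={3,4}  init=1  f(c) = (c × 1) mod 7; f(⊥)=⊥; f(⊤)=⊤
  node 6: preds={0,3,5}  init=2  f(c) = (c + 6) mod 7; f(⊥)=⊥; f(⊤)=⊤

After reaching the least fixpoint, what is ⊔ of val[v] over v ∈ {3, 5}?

Worklist (9 pops):
  #1 pop 0: in=⊥ → 6 (no change)
  #2 pop 1: in=2 → ⊤ (was 6); enqueue []
  #3 pop 2: in=⊥ → 5 (no change)
  #4 pop 3: in=⊤ → ⊤ (was 2); enqueue []
  #5 pop 4: in=⊤ → ⊤ (was ⊥); enqueue []
  #6 pop 5: in=⊤ → ⊤ (was 1); enqueue []
  #7 pop 6: in=⊤ → ⊤ (was 2); enqueue [1,3]
  #8 pop 1: in=⊤ → ⊤ (no change)
  #9 pop 3: in=⊤ → ⊤ (no change)

Fixpoint:
  val[0] = 6
  val[1] = ⊤
  val[2] = 5
  val[3] = ⊤
  val[4] = ⊤
  val[5] = ⊤
  val[6] = ⊤

⊤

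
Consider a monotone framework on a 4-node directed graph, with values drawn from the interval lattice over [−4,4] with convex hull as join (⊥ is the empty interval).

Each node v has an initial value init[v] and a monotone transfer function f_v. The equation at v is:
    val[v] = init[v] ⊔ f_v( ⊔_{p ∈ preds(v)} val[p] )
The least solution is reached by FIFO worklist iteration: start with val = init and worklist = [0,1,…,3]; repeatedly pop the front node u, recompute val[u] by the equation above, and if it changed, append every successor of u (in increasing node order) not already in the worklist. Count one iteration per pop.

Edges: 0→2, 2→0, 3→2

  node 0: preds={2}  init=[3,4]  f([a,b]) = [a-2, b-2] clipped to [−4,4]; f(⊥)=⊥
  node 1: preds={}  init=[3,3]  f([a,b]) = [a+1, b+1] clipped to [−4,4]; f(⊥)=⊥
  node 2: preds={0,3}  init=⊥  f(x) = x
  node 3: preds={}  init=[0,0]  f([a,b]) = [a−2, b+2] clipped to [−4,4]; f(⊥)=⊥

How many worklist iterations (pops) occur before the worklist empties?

Iteration log — 9 steps:
  step 1. node 0  ⊔preds=⊥  new=[3,4]  stable
  step 2. node 1  ⊔preds=⊥  new=[3,3]  stable
  step 3. node 2  ⊔preds=[0,4]  new=[0,4]  old=⊥  +wl: 0
  step 4. node 3  ⊔preds=⊥  new=[0,0]  stable
  step 5. node 0  ⊔preds=[0,4]  new=[-2,4]  old=[3,4]  +wl: 2
  step 6. node 2  ⊔preds=[-2,4]  new=[-2,4]  old=[0,4]  +wl: 0
  step 7. node 0  ⊔preds=[-2,4]  new=[-4,4]  old=[-2,4]  +wl: 2
  step 8. node 2  ⊔preds=[-4,4]  new=[-4,4]  old=[-2,4]  +wl: 0
  step 9. node 0  ⊔preds=[-4,4]  new=[-4,4]  stable

Least fixpoint reached:
  node 0: [-4,4]
  node 1: [3,3]
  node 2: [-4,4]
  node 3: [0,0]

9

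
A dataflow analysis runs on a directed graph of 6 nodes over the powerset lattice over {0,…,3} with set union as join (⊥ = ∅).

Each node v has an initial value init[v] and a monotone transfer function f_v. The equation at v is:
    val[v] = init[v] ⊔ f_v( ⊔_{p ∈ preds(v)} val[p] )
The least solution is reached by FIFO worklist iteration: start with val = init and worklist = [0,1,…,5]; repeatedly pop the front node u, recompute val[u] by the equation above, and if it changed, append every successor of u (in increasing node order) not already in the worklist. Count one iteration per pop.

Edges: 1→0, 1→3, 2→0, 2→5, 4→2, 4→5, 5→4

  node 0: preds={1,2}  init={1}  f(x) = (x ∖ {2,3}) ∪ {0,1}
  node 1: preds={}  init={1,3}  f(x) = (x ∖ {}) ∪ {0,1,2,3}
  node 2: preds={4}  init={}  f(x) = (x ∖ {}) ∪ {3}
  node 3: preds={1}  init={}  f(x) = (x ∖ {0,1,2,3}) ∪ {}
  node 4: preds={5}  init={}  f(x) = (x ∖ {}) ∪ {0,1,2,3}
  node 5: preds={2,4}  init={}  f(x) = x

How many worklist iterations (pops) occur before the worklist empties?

11

Worklist (11 pops):
  #1 pop 0: in={1,3} → {0,1} (was {1}); enqueue []
  #2 pop 1: in={} → {0,1,2,3} (was {1,3}); enqueue [0]
  #3 pop 2: in={} → {3} (was {}); enqueue []
  #4 pop 3: in={0,1,2,3} → {} (no change)
  #5 pop 4: in={} → {0,1,2,3} (was {}); enqueue [2]
  #6 pop 5: in={0,1,2,3} → {0,1,2,3} (was {}); enqueue [4]
  #7 pop 0: in={0,1,2,3} → {0,1} (no change)
  #8 pop 2: in={0,1,2,3} → {0,1,2,3} (was {3}); enqueue [0,5]
  #9 pop 4: in={0,1,2,3} → {0,1,2,3} (no change)
  #10 pop 0: in={0,1,2,3} → {0,1} (no change)
  #11 pop 5: in={0,1,2,3} → {0,1,2,3} (no change)

Fixpoint:
  val[0] = {0,1}
  val[1] = {0,1,2,3}
  val[2] = {0,1,2,3}
  val[3] = {}
  val[4] = {0,1,2,3}
  val[5] = {0,1,2,3}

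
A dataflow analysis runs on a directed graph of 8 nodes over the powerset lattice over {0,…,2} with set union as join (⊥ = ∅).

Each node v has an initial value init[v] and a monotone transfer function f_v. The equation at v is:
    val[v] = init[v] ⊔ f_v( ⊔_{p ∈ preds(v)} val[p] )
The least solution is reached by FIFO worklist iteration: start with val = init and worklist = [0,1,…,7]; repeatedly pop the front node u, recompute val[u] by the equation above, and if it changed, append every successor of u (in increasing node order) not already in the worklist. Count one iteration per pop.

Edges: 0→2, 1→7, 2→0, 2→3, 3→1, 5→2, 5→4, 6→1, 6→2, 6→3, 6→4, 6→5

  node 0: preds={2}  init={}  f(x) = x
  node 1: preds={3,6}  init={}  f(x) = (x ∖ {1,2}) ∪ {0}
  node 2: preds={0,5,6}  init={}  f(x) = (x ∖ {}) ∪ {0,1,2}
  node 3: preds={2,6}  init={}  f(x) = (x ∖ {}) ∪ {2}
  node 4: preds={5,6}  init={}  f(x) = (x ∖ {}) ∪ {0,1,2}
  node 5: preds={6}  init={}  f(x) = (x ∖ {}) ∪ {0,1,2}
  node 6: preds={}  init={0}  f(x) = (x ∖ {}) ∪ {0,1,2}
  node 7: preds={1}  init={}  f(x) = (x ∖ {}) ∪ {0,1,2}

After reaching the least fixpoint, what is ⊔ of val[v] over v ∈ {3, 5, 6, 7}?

Worklist (14 pops):
  #1 pop 0: in={} → {} (no change)
  #2 pop 1: in={0} → {0} (was {}); enqueue []
  #3 pop 2: in={0} → {0,1,2} (was {}); enqueue [0]
  #4 pop 3: in={0,1,2} → {0,1,2} (was {}); enqueue [1]
  #5 pop 4: in={0} → {0,1,2} (was {}); enqueue []
  #6 pop 5: in={0} → {0,1,2} (was {}); enqueue [2,4]
  #7 pop 6: in={} → {0,1,2} (was {0}); enqueue [3,5]
  #8 pop 7: in={0} → {0,1,2} (was {}); enqueue []
  #9 pop 0: in={0,1,2} → {0,1,2} (was {}); enqueue []
  #10 pop 1: in={0,1,2} → {0} (no change)
  #11 pop 2: in={0,1,2} → {0,1,2} (no change)
  #12 pop 4: in={0,1,2} → {0,1,2} (no change)
  #13 pop 3: in={0,1,2} → {0,1,2} (no change)
  #14 pop 5: in={0,1,2} → {0,1,2} (no change)

Fixpoint:
  val[0] = {0,1,2}
  val[1] = {0}
  val[2] = {0,1,2}
  val[3] = {0,1,2}
  val[4] = {0,1,2}
  val[5] = {0,1,2}
  val[6] = {0,1,2}
  val[7] = {0,1,2}

{0,1,2}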